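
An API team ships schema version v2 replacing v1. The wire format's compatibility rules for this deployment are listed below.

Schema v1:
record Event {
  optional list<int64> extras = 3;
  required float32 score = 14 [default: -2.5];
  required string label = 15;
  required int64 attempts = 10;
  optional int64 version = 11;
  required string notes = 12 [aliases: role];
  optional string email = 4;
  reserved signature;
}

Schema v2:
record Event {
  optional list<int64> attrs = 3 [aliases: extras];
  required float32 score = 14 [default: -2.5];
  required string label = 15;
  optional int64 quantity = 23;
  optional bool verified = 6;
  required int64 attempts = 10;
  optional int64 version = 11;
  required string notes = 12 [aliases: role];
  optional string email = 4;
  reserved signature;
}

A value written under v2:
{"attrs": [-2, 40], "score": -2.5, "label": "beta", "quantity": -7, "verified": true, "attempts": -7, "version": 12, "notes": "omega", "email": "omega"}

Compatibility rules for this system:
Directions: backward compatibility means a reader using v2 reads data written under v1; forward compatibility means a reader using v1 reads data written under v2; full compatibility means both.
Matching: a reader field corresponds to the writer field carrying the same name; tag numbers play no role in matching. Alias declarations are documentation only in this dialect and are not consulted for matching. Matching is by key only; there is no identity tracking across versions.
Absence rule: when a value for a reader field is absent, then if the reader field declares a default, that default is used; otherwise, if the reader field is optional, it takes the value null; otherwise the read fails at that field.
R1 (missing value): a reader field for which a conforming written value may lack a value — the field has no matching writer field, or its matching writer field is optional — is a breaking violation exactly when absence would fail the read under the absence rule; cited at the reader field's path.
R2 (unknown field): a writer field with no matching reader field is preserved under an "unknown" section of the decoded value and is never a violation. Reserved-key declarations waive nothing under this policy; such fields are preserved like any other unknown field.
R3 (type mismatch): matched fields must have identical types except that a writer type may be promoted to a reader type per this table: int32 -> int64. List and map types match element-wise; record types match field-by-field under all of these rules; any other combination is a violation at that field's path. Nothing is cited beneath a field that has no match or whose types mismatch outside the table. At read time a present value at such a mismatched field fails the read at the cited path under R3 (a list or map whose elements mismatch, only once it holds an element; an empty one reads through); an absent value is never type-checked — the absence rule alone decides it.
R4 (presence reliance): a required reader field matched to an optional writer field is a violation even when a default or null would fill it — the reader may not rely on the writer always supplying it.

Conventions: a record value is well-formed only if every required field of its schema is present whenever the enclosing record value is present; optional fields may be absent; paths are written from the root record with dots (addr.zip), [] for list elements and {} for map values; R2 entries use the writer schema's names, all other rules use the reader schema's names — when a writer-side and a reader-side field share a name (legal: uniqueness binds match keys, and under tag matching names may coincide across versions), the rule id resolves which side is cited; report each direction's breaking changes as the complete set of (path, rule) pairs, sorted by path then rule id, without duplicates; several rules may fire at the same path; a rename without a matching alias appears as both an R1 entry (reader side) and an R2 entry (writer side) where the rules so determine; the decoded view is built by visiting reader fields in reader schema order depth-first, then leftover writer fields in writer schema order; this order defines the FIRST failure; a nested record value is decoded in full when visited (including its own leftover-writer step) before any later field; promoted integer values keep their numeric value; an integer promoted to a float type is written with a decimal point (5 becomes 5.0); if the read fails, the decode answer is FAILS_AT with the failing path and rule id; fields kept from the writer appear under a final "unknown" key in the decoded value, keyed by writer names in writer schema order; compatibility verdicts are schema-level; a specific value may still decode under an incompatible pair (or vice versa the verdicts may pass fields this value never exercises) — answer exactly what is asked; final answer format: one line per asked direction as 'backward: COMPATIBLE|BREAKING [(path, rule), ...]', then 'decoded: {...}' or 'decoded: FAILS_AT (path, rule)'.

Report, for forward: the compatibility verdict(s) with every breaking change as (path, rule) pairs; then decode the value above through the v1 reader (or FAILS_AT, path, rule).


the writer's type comes first in each Event pair
checking forward for Event: reader v1 against writer v2:
  extras has no writer counterpart
  float32 -> float32, writer required: score aligns to score
  string -> string, writer required: label aligns to label
  int64 -> int64, writer required: attempts aligns to attempts
  int64 -> int64, writer optional: version aligns to version
  string -> string, writer required: notes aligns to notes
  string -> string, writer optional: email aligns to email
  attrs (writer side), unknown to reader
  quantity (writer side), unknown to reader
  verified (writer side), unknown to reader
  => forward verdict for Event: COMPATIBLE, no violations
migrating the Event value to v1:
  extras := null (absent, optional -> null)
  score := -2.5
  label := "beta"
  attempts := -7
  version := 12
  notes := "omega"
  email := "omega"
  writer attrs: kept under "unknown"
  writer quantity: kept under "unknown"
  writer verified: kept under "unknown"
  => decoded: {"extras": null, "score": -2.5, "label": "beta", "attempts": -7, "version": 12, "notes": "omega", "email": "omega", "unknown": {"attrs": [-2, 40], "quantity": -7, "verified": true}}

forward: COMPATIBLE []; decoded: {"extras": null, "score": -2.5, "label": "beta", "attempts": -7, "version": 12, "notes": "omega", "email": "omega", "unknown": {"attrs": [-2, 40], "quantity": -7, "verified": true}}


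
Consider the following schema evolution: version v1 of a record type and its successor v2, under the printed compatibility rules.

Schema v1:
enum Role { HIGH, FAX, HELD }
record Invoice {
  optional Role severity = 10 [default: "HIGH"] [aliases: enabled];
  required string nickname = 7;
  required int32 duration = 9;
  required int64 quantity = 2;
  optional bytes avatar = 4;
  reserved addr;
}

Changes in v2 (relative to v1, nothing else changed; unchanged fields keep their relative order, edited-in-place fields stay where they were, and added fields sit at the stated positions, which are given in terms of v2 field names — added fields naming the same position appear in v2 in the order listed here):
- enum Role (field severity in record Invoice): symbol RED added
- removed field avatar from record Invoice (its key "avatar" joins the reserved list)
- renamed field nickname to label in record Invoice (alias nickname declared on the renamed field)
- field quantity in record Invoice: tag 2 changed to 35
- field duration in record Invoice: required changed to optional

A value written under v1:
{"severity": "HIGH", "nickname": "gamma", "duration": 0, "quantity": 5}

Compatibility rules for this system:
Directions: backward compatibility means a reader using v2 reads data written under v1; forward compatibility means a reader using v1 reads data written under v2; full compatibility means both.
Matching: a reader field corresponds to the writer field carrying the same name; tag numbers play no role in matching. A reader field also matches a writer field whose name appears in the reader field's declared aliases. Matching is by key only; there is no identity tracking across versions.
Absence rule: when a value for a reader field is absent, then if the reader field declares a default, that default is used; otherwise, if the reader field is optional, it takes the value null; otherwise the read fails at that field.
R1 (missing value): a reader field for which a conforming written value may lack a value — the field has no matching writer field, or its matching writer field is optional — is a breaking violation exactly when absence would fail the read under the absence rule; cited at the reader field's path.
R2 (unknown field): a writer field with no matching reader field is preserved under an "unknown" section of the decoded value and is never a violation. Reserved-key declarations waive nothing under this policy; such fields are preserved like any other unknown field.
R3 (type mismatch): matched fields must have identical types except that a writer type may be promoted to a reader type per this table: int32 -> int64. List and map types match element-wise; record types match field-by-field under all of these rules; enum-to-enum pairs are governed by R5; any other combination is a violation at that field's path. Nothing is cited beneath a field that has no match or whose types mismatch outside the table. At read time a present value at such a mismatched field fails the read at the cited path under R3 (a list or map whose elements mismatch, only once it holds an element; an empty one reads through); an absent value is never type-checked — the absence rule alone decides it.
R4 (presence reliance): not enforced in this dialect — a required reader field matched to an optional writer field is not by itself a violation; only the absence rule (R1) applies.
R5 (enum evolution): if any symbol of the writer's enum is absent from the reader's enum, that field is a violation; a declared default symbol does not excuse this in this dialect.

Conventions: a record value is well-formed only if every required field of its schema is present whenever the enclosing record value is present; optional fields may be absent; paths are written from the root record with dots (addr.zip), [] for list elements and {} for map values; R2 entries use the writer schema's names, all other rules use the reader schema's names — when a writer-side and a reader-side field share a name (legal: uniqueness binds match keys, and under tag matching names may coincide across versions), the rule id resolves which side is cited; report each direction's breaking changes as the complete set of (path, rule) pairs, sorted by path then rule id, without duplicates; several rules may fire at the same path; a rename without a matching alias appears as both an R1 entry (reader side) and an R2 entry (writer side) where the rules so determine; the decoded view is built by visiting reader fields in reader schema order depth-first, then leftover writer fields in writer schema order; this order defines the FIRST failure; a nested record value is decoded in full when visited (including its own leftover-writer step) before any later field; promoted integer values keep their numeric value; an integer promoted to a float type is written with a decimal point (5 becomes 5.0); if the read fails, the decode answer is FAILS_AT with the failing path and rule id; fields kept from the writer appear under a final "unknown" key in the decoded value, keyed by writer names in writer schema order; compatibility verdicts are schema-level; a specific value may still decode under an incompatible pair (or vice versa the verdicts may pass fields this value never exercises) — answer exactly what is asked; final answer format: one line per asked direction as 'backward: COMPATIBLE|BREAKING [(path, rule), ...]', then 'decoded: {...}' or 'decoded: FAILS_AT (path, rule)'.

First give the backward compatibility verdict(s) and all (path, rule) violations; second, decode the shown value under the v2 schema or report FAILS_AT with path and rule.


in Invoice below, arrows point writer -> reader
backward for Invoice (reader v2, writer v1):
  severity: paired with writer severity (Role -> Role; writer optional)
  label: paired with writer nickname (string -> string; writer required)
  duration: paired with writer duration (int32 -> int32; writer required)
  quantity: paired with writer quantity (int64 -> int64; writer required)
  avatar (writer side), unknown to reader
  => no violations; backward on Invoice: COMPATIBLE
migrating the Invoice value to v2:
  severity := "HIGH"
  label := "gamma" (from writer nickname)
  duration := 0
  quantity := 5
  => decoded: {"severity": "HIGH", "label": "gamma", "duration": 0, "quantity": 5}
checking off the Invoice differences that do not matter here:
  enum Role (field severity in record Invoice): symbol RED added -> matters only for Invoice's forward compatibility — outside the asked direction
  field quantity in record Invoice: tag 2 changed to 35 -> inert for the asked Invoice verdict: nothing fires
  field duration in record Invoice: required changed to optional -> matters only for Invoice's forward compatibility — outside the asked direction

backward: COMPATIBLE []; decoded: {"severity": "HIGH", "label": "gamma", "duration": 0, "quantity": 5}


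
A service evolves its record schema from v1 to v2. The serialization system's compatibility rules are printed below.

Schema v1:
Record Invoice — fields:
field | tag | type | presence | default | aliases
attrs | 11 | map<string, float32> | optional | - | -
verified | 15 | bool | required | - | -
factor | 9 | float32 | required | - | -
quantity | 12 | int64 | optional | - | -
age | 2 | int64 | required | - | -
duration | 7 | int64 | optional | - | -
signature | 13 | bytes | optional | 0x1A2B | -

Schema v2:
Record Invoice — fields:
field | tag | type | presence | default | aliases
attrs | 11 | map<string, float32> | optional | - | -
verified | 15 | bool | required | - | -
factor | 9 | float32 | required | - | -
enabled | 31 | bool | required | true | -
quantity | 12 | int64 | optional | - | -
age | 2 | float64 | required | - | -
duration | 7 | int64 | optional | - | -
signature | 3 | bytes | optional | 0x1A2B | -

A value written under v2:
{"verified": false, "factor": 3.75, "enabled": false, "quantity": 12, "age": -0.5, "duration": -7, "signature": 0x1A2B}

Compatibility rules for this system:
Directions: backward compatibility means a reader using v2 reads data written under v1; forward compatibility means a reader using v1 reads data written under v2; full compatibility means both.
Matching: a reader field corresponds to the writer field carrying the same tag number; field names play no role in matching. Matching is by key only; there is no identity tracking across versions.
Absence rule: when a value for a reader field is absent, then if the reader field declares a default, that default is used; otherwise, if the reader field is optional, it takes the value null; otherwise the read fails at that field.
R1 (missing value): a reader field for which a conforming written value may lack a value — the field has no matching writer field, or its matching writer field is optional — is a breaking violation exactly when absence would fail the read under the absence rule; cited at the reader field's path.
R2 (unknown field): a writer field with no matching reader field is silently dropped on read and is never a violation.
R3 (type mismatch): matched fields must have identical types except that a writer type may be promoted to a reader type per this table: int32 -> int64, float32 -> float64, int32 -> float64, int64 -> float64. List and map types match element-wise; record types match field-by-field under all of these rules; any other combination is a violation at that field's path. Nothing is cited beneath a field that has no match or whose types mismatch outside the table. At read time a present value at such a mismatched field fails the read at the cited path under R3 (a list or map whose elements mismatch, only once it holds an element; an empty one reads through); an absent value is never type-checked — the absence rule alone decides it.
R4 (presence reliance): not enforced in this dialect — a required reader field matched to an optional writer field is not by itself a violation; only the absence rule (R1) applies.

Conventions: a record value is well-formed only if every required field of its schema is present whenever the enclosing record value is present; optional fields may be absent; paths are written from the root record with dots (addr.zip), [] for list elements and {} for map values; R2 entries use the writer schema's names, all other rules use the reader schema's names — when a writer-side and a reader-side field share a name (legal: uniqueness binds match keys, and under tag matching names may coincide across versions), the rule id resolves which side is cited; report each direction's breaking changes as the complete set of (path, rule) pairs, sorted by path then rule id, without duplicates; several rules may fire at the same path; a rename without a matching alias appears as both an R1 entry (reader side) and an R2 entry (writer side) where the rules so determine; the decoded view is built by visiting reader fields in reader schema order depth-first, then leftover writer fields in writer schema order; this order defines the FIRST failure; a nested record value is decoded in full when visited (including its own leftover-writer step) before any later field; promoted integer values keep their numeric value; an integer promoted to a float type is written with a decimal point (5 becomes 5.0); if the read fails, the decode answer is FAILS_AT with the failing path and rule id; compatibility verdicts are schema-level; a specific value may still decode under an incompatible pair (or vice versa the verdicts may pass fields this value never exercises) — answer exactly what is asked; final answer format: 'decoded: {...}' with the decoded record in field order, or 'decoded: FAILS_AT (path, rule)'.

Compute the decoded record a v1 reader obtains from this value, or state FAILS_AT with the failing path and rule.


each type pair in Invoice: writer, then reader
decode (reader v1):
  attrs := null (missing; optional => null)
  verified := false
  factor := 3.75
  quantity := 12
  read fails at age under R3
  => FAILS_AT (age, R3)
ruling out the remaining Invoice differences:
  added field enabled to record Invoice: required bool, tag 31, default true (in v2 it sits immediately before quantity) -> inert under this dialect — no rule fires on Invoice and the result does not move
  field signature in record Invoice: tag 13 changed to 3 -> inert under this dialect — no rule fires on Invoice and the result does not move

decoded: FAILS_AT (age, R3)


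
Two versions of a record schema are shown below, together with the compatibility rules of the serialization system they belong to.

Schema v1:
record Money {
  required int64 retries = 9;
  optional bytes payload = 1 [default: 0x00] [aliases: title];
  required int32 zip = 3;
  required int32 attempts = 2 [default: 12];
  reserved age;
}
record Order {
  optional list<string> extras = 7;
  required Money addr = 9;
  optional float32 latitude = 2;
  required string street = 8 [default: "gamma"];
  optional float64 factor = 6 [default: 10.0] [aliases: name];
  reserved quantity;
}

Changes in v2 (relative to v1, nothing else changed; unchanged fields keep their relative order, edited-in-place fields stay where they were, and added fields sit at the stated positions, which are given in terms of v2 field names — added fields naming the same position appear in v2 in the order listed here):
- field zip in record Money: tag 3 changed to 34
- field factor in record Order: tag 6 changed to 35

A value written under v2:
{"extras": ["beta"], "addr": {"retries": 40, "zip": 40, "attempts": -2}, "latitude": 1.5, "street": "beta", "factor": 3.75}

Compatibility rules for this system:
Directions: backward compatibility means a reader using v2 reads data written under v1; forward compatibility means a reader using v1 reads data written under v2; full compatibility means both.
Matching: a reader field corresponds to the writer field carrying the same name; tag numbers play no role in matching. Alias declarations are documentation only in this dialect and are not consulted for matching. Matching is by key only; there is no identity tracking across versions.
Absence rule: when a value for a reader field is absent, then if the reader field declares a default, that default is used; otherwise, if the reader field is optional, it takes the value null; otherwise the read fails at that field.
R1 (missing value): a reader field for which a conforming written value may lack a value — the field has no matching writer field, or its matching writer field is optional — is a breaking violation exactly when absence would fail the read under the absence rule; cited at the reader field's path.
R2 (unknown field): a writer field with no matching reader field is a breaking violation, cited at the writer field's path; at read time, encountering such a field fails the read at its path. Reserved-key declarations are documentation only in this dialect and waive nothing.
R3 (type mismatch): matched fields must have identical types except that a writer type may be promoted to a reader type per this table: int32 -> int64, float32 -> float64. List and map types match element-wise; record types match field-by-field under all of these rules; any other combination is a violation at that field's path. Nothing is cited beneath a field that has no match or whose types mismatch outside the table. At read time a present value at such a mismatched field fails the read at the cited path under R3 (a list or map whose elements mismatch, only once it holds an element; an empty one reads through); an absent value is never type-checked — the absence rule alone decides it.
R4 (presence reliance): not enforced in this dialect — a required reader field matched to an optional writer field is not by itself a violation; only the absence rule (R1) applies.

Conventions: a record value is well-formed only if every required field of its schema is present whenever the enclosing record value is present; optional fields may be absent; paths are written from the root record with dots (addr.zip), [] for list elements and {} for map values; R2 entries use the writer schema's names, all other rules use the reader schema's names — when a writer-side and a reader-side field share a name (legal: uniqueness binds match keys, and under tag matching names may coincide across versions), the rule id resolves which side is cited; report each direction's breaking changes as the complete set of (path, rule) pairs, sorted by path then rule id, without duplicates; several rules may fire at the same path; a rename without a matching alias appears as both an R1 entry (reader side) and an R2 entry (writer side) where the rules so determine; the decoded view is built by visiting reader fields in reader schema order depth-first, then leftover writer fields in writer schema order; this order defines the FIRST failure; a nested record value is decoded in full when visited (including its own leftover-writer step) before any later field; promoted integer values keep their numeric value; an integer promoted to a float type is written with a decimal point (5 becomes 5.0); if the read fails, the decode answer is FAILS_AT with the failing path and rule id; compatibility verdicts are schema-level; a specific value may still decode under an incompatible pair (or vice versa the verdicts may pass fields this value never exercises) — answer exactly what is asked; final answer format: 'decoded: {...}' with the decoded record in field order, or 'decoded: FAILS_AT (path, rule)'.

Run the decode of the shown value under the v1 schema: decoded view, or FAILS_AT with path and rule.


each type pair in Order: writer, then reader
decode (reader v1):
  extras := ["beta"]
  addr.retries := 40
  addr.payload := 0x00 (no value, default fills)
  addr.zip := 40
  addr.attempts := -2
  latitude := 1.5
  street := "beta"
  factor := 3.75
  => decoded: {"extras": ["beta"], "addr": {"retries": 40, "payload": 0x00, "zip": 40, "attempts": -2}, "latitude": 1.5, "street": "beta", "factor": 3.75}
remaining Order differences; none change what is asked:
  field zip in record Money: tag 3 changed to 34 -> no rule fires on it and the decoded Order view is identical with or without it
  field factor in record Order: tag 6 changed to 35 -> no rule fires on it and the decoded Order view is identical with or without it

decoded: {"extras": ["beta"], "addr": {"retries": 40, "payload": 0x00, "zip": 40, "attempts": -2}, "latitude": 1.5, "street": "beta", "factor": 3.75}


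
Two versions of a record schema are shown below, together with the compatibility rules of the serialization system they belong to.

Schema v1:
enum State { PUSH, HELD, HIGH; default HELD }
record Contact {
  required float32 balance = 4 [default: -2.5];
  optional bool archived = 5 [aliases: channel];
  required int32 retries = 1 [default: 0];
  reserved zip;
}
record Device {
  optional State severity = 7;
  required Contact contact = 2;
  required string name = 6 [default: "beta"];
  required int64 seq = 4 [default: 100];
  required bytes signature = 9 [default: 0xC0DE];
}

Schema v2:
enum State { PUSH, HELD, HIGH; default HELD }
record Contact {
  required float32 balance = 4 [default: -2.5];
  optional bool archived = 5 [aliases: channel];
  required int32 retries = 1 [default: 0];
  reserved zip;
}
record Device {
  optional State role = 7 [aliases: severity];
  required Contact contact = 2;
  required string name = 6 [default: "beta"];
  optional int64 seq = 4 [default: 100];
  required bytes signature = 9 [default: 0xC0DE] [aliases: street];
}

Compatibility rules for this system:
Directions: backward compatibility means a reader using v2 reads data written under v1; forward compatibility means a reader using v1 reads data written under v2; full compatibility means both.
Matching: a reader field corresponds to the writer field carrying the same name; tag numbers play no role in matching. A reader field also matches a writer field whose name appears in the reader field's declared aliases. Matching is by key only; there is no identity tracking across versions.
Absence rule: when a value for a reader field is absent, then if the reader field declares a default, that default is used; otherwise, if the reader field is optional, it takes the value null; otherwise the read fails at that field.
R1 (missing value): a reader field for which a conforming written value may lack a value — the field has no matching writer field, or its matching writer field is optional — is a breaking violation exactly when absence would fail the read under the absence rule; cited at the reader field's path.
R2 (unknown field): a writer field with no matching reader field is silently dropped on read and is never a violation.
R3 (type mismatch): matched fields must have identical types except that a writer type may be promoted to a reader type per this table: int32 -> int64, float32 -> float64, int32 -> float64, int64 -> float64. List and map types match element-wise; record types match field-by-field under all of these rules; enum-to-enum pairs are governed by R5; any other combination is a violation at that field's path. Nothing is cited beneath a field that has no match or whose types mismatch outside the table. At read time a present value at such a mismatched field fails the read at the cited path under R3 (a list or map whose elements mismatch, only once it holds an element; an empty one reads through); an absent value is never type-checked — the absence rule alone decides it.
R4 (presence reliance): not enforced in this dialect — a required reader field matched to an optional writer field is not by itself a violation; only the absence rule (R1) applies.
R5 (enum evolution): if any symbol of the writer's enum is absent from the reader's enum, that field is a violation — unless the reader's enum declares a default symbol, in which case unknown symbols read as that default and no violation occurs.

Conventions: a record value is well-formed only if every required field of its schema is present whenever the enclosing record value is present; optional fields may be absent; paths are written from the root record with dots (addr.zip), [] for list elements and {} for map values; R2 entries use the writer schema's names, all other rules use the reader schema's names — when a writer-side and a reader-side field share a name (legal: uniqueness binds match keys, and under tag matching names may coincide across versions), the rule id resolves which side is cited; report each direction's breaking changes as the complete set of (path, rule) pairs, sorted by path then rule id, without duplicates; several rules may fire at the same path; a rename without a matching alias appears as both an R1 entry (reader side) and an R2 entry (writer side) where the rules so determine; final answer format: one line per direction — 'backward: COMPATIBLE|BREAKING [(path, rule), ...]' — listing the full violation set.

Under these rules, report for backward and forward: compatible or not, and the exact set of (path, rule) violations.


the writer's type comes first in each Device pair
backward pass over Device, reader schema v2, writer schema v1:
  role: paired with writer severity (State -> State; writer optional)
  contact: paired with writer contact (Contact -> Contact; writer required)
  name: paired with writer name (string -> string; writer required)
  seq: paired with writer seq (int64 -> int64; writer required)
  signature: paired with writer signature (bytes -> bytes; writer required)
  contact.balance: paired with writer contact.balance (float32 -> float32; writer required)
  contact.archived: paired with writer contact.archived (bool -> bool; writer optional)
  contact.retries: paired with writer contact.retries (int32 -> int32; writer required)
  => backward: COMPATIBLE
forward pass over Device, reader schema v1, writer schema v2:
  severity: no writer-side match
  contact: paired with writer contact (Contact -> Contact; writer required)
  name: paired with writer name (string -> string; writer required)
  seq: paired with writer seq (int64 -> int64; writer optional)
  signature: paired with writer signature (bytes -> bytes; writer required)
  leftover writer field: role
  contact.balance: paired with writer contact.balance (float32 -> float32; writer required)
  contact.archived: paired with writer contact.archived (bool -> bool; writer optional)
  contact.retries: paired with writer contact.retries (int32 -> int32; writer required)
  => forward: COMPATIBLE

backward: COMPATIBLE []; forward: COMPATIBLE []


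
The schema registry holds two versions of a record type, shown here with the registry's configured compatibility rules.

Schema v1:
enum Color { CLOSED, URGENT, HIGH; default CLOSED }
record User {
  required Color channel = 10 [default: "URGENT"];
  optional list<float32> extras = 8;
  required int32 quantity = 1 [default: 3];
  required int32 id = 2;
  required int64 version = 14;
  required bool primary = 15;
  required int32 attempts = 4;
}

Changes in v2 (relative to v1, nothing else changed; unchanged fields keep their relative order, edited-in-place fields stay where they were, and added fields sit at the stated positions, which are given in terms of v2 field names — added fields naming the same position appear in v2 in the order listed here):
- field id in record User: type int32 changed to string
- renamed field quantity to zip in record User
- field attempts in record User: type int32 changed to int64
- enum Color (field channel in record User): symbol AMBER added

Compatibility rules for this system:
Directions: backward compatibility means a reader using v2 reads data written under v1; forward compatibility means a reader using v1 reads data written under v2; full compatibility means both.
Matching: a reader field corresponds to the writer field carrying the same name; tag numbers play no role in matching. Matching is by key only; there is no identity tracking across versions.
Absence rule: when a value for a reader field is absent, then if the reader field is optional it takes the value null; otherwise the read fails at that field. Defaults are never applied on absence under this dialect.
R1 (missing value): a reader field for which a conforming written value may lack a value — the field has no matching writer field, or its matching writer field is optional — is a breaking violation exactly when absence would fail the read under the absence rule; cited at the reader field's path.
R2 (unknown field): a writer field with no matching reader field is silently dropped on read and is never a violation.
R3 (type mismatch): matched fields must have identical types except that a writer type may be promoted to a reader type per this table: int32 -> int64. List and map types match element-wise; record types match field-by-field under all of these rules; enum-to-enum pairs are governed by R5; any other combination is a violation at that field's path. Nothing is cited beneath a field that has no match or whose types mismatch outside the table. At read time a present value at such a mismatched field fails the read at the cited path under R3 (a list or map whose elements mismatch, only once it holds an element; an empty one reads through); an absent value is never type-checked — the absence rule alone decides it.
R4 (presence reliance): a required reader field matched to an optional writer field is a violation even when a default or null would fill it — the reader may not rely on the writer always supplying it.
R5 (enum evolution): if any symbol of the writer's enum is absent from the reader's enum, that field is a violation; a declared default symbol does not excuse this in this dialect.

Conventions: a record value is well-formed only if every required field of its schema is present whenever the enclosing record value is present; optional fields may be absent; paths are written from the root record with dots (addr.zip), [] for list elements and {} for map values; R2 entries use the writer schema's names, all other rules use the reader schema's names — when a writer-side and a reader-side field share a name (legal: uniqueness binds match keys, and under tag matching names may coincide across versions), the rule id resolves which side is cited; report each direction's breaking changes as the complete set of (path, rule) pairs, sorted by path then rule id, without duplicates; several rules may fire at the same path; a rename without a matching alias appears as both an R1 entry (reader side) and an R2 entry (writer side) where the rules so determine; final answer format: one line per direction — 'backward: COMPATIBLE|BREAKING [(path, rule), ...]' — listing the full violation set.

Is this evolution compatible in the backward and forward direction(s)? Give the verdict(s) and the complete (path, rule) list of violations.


the writer's type comes first in each User pair
backward pass over User, reader schema v2, writer schema v1:
  Color -> Color, writer required: channel aligns to channel
  list<float32> -> list<float32>, writer optional: extras aligns to extras
  zip has no writer counterpart
  int32 -> string, writer required: id aligns to id
  int64 -> int64, writer required: version aligns to version
  bool -> bool, writer required: primary aligns to primary
  int32 -> int64, writer required: attempts aligns to attempts
  writer field quantity has no reader counterpart
  rule R3 violated at id
  rule R1 violated at zip
  backward on User therefore BREAKING (2)
forward pass over User, reader schema v1, writer schema v2:
  Color -> Color, writer required: channel aligns to channel
  list<float32> -> list<float32>, writer optional: extras aligns to extras
  quantity has no writer counterpart
  string -> int32, writer required: id aligns to id
  int64 -> int64, writer required: version aligns to version
  bool -> bool, writer required: primary aligns to primary
  int64 -> int32, writer required: attempts aligns to attempts
  writer field zip has no reader counterpart
  rule R3 violated at attempts
  rule R5 violated at channel
  rule R3 violated at id
  rule R1 violated at quantity
  forward on User therefore BREAKING (4)

backward: BREAKING [(id, R3), (zip, R1)]; forward: BREAKING [(attempts, R3), (channel, R5), (id, R3), (quantity, R1)]


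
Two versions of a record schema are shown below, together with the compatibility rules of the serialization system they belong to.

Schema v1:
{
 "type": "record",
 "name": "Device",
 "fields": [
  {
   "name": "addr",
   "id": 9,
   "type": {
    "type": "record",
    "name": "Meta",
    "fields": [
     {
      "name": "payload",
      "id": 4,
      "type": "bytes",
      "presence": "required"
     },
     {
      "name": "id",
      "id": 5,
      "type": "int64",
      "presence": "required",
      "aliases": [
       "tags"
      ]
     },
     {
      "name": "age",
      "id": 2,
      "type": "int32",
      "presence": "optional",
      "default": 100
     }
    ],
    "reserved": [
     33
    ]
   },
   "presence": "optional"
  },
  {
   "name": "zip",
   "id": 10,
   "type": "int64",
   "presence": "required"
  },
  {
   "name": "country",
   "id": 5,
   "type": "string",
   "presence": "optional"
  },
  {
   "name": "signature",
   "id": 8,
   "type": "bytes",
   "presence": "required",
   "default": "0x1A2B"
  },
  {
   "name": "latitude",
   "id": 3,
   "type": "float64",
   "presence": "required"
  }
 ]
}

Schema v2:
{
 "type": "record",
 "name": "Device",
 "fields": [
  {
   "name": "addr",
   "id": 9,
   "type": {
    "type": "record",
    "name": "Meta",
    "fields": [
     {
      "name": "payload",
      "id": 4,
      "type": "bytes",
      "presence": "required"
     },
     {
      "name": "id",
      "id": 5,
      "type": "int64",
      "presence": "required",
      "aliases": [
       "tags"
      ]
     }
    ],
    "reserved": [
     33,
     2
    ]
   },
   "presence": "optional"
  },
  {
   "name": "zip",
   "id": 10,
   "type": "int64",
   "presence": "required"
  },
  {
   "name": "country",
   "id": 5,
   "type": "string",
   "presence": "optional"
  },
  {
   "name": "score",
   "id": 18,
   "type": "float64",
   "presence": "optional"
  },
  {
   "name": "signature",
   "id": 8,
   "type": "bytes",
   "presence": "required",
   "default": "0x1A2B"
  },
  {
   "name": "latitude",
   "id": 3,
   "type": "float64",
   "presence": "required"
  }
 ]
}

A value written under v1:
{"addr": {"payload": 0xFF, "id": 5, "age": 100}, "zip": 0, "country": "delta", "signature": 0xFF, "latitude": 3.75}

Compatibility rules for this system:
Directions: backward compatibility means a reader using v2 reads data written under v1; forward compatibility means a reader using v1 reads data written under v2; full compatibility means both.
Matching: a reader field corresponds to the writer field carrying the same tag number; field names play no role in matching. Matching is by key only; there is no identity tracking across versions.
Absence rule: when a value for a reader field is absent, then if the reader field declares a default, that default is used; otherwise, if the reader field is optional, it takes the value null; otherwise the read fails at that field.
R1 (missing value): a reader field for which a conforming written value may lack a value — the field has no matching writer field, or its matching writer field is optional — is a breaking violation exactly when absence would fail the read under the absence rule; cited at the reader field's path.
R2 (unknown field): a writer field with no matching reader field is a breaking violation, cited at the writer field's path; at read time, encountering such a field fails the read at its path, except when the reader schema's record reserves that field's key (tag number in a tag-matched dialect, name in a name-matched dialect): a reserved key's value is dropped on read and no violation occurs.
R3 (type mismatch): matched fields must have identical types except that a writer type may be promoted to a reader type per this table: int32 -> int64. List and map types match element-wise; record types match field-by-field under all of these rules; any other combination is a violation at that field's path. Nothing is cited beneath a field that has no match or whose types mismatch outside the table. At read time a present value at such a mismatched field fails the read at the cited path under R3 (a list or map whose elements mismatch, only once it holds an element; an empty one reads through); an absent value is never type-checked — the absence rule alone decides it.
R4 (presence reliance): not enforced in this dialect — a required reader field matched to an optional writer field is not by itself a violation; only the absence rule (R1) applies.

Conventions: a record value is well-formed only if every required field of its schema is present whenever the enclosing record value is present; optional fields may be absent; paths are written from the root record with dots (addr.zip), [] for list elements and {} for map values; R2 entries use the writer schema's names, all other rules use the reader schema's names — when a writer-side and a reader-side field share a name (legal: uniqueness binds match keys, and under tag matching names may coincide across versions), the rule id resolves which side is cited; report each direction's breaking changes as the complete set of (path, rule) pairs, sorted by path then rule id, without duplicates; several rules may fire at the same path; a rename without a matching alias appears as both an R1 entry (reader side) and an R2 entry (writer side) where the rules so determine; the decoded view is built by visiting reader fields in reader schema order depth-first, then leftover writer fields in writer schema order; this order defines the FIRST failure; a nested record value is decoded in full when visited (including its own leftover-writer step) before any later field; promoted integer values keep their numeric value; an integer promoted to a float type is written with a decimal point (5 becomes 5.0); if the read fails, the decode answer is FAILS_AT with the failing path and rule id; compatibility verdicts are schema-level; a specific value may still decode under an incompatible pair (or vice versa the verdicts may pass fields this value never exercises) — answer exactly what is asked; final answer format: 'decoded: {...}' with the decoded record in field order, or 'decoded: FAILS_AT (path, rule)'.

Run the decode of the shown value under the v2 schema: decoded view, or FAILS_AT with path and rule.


the writer's type comes first in each Device pair
migrating the Device value to v2:
  addr.payload := 0xFF
  addr.id := 5
  writer addr.age: reserved -> dropped
  zip := 0
  country := "delta"
  score := null (not supplied -> null)
  signature := 0xFF
  latitude := 3.75
  => decoded: {"addr": {"payload": 0xFF, "id": 5}, "zip": 0, "country": "delta", "score": null, "signature": 0xFF, "latitude": 3.75}

decoded: {"addr": {"payload": 0xFF, "id": 5}, "zip": 0, "country": "delta", "score": null, "signature": 0xFF, "latitude": 3.75}
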